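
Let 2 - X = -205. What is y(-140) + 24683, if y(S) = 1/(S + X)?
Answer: 1653762/67 ≈ 24683.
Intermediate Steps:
X = 207 (X = 2 - 1*(-205) = 2 + 205 = 207)
y(S) = 1/(207 + S) (y(S) = 1/(S + 207) = 1/(207 + S))
y(-140) + 24683 = 1/(207 - 140) + 24683 = 1/67 + 24683 = 1653762/67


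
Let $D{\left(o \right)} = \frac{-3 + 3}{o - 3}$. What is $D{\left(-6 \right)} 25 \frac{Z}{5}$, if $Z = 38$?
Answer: $0$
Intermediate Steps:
$D{\left(o \right)} = 0$ ($D{\left(o \right)} = \frac{0}{-3 + o} = 0$)
$D{\left(-6 \right)} 25 \frac{Z}{5} = 0 \cdot 25 \cdot \frac{38}{5} = 0 \cdot 38 \cdot \frac{1}{5} = 0 \cdot \frac{38}{5} = 0$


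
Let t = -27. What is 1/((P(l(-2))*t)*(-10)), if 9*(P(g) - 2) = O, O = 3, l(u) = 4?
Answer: 1/630 ≈ 0.0015873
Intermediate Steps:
P(g) = 7/3 (P(g) = 2 + (⅑)*3 = 2 + ⅓ = 7/3)
1/((P(l(-2))*t)*(-10)) = 1/(((7/3)*(-27))*(-10)) = 1/(-63*(-10)) = 1/630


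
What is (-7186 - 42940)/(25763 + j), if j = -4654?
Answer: -50126/21109 ≈ -2.3746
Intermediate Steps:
(-7186 - 42940)/(25763 + j) = (-7186 - 42940)/(25763 - 4654) = -50126/21109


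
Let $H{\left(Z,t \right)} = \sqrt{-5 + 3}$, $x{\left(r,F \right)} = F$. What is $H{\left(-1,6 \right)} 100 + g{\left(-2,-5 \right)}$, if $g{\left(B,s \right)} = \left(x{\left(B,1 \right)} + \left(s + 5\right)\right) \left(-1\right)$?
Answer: $-1 + 100 i \sqrt{2} \approx -1.0 + 141.42 i$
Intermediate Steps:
$H{\left(Z,t \right)} = i \sqrt{2}$ ($H{\left(Z,t \right)} = \sqrt{-2} = i \sqrt{2}$)
$g{\left(B,s \right)} = -6 - s$ ($g{\left(B,s \right)} = \left(1 + \left(s + 5\right)\right) \left(-1\right) = \left(1 + \left(5 + s\right)\right) \left(-1\right) = \left(6 + s\right) \left(-1\right) = -6 - s$)
$H{\left(-1,6 \right)} 100 + g{\left(-2,-5 \right)} = i \sqrt{2} \cdot 100 - 1 = 100 i \sqrt{2} + \left(-6 + 5\right) = 100 i \sqrt{2} - 1 = -1 + 100 i \sqrt{2}$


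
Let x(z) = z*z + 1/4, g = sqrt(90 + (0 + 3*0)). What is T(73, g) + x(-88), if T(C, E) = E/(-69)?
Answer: 30977/4 - sqrt(10)/23 ≈ 7744.1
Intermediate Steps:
g = 3*sqrt(10) (g = sqrt(90 + (0 + 0)) = sqrt(90 + 0) = sqrt(90) = 3*sqrt(10) ≈ 9.4868)
T(C, E) = -E/69 (T(C, E) = E*(-1/69) = -E/69)
x(z) = 1/4 + z**2 (x(z) = z**2 + 1/4 = 1/4 + z**2)
T(73, g) + x(-88) = -sqrt(10)/23 + (1/4 + (-88)**2) = -sqrt(10)/23 + (1/4 + 7744) = -sqrt(10)/23 + 30977/4 = 30977/4 - sqrt(10)/23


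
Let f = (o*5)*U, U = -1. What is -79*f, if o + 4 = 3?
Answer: -395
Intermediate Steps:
o = -1 (o = -4 + 3 = -1)
f = 5 (f = -1*5*(-1) = -5*(-1) = 5)
-79*f = -79*5 = -395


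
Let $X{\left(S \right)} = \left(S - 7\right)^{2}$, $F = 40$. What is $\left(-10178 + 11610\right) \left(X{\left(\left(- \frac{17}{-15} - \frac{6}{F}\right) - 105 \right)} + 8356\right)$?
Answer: $\frac{13326643259}{450} \approx 2.9615 \cdot 10^{7}$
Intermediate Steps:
$X{\left(S \right)} = \left(-7 + S\right)^{2}$
$\left(-10178 + 11610\right) \left(X{\left(\left(- \frac{17}{-15} - \frac{6}{F}\right) - 105 \right)} + 8356\right) = \left(-10178 + 11610\right) \left(\left(-7 - \frac{6241}{60}\right)^{2} + 8356\right) = 1432 \left(\left(-7 - \frac{6241}{60}\right)^{2} + 8356\right) = 1432 \left(\left(- \frac{6661}{60}\right)^{2} + 8356\right) = 1432 \left(\frac{44368921}{3600} + 8356\right) = 1432 \cdot \frac{74450521}{3600} = \frac{13326643259}{450}$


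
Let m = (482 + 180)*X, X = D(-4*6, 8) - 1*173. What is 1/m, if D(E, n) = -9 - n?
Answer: -1/125780 ≈ -7.9504e-6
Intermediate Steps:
X = -190 (X = (-9 - 1*8) - 1*173 = (-9 - 8) - 173 = -17 - 173 = -190)
m = -125780 (m = (482 + 180)*(-190) = 662*(-190) = -125780)
1/m = 1/(-125780) = -1/125780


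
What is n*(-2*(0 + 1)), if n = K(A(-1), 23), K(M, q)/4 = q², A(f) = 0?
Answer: -4232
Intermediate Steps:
K(M, q) = 4*q²
n = 2116 (n = 4*23² = 4*529 = 2116)
n*(-2*(0 + 1)) = 2116*(-2*(0 + 1)) = 2116*(-2*1) = 2116*(-2) = -4232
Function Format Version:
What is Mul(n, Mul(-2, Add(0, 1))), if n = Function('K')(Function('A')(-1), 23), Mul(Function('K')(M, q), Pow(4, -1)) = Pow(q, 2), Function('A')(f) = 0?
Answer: -4232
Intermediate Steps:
Function('K')(M, q) = Mul(4, Pow(q, 2))
n = 2116 (n = Mul(4, Pow(23, 2)) = Mul(4, 529) = 2116)
Mul(n, Mul(-2, Add(0, 1))) = Mul(2116, Mul(-2, Add(0, 1))) = Mul(2116, Mul(-2, 1)) = Mul(2116, -2) = -4232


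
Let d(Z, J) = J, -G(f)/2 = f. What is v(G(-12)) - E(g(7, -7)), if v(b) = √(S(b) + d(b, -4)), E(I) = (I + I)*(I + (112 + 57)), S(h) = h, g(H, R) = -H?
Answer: 2268 + 2*√5 ≈ 2272.5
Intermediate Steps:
G(f) = -2*f
E(I) = 2*I*(169 + I) (E(I) = (2*I)*(I + 169) = (2*I)*(169 + I) = 2*I*(169 + I))
v(b) = √(-4 + b) (v(b) = √(b - 4) = √(-4 + b))
v(G(-12)) - E(g(7, -7)) = √(-4 - 2*(-12)) - 2*(-1*7)*(169 - 1*7) = √(-4 + 24) - 2*(-7)*(169 - 7) = √20 - 2*(-7)*162 = 2*√5 - 1*(-2268) = 2*√5 + 2268 = 2268 + 2*√5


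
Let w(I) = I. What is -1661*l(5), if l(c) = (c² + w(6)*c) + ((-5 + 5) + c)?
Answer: -99660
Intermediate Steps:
l(c) = c² + 7*c (l(c) = (c² + 6*c) + ((-5 + 5) + c) = (c² + 6*c) + (0 + c) = (c² + 6*c) + c = c² + 7*c)
-1661*l(5) = -8305*(7 + 5) = -8305*12 = -1661*60 = -99660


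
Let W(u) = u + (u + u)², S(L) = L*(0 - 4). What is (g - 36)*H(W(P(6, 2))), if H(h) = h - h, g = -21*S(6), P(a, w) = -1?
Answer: 0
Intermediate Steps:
S(L) = -4*L (S(L) = L*(-4) = -4*L)
g = 504 (g = -(-84)*6 = -21*(-24) = 504)
W(u) = u + 4*u² (W(u) = u + (2*u)² = u + 4*u²)
H(h) = 0
(g - 36)*H(W(P(6, 2))) = (504 - 36)*0 = 468*0 = 0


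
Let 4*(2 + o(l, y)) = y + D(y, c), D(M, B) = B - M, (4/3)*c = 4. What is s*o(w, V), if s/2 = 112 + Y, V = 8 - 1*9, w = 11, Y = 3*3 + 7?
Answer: -320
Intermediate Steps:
c = 3 (c = (¾)*4 = 3)
Y = 16 (Y = 9 + 7 = 16)
V = -1 (V = 8 - 9 = -1)
o(l, y) = -5/4 (o(l, y) = -2 + (y + (3 - y))/4 = -2 + (¼)*3 = -2 + ¾ = -5/4)
s = 256 (s = 2*(112 + 16) = 2*128 = 256)
s*o(w, V) = 256*(-5/4) = -320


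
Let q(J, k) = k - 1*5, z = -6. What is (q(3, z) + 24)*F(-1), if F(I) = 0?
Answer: 0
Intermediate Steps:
q(J, k) = -5 + k (q(J, k) = k - 5 = -5 + k)
(q(3, z) + 24)*F(-1) = ((-5 - 6) + 24)*0 = (-11 + 24)*0 = 13*0 = 0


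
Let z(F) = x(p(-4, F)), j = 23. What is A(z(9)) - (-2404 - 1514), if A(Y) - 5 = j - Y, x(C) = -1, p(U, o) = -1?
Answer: 3947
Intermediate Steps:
z(F) = -1
A(Y) = 28 - Y (A(Y) = 5 + (23 - Y) = 28 - Y)
A(z(9)) - (-2404 - 1514) = (28 - 1*(-1)) - (-2404 - 1514) = (28 + 1) - 1*(-3918) = 29 + 3918 = 3947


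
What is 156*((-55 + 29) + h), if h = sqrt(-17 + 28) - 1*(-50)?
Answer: 3744 + 156*sqrt(11) ≈ 4261.4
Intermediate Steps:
h = 50 + sqrt(11) (h = sqrt(11) + 50 = 50 + sqrt(11) ≈ 53.317)
156*((-55 + 29) + h) = 156*((-55 + 29) + (50 + sqrt(11))) = 156*(-26 + (50 + sqrt(11))) = 156*(24 + sqrt(11)) = 3744 + 156*sqrt(11)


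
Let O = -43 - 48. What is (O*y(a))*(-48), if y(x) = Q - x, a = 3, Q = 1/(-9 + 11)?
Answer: -10920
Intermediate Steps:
Q = ½ (Q = 1/2 = ½ ≈ 0.50000)
O = -91
y(x) = ½ - x
(O*y(a))*(-48) = -91*(½ - 1*3)*(-48) = -91*(½ - 3)*(-48) = -91*(-5/2)*(-48) = (455/2)*(-48) = -10920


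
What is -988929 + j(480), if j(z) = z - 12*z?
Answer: -994209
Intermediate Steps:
j(z) = -11*z
-988929 + j(480) = -988929 - 11*480 = -988929 - 5280 = -994209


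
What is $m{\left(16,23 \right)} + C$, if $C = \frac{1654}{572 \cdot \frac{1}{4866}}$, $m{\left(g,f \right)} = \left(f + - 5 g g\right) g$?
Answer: $- \frac{863925}{143} \approx -6041.4$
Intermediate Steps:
$m{\left(g,f \right)} = g \left(f - 5 g^{2}\right)$ ($m{\left(g,f \right)} = \left(f - 5 g^{2}\right) g = g \left(f - 5 g^{2}\right)$)
$C = \frac{2012091}{143}$ ($C = \frac{1654}{572 \cdot \frac{1}{4866}} = \frac{1654}{\frac{286}{2433}} = 1654 \cdot \frac{2433}{286} = \frac{2012091}{143} \approx 14071.0$)
$m{\left(16,23 \right)} + C = 16 \left(23 - 5 \cdot 16^{2}\right) + \frac{2012091}{143} = 16 \left(23 - 1280\right) + \frac{2012091}{143} = 16 \left(-1257\right) + \frac{2012091}{143} = -20112 + \frac{2012091}{143} = - \frac{863925}{143}$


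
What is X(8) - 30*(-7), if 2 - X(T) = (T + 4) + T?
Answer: 192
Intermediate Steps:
X(T) = -2 - 2*T (X(T) = 2 - ((T + 4) + T) = 2 - ((4 + T) + T) = 2 - (4 + 2*T) = 2 + (-4 - 2*T) = -2 - 2*T)
X(8) - 30*(-7) = (-2 - 2*8) - 30*(-7) = (-2 - 16) + 210 = -18 + 210 = 192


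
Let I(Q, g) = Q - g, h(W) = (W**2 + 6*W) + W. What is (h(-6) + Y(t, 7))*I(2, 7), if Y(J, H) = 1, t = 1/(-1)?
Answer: 25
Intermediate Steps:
t = -1
h(W) = W**2 + 7*W
(h(-6) + Y(t, 7))*I(2, 7) = (-6*(7 - 6) + 1)*(2 - 1*7) = (-6*1 + 1)*(2 - 7) = (-6 + 1)*(-5) = -5*(-5) = 25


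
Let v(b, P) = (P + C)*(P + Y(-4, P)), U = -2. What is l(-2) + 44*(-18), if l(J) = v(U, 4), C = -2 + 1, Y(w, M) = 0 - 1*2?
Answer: -786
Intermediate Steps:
Y(w, M) = -2 (Y(w, M) = 0 - 2 = -2)
C = -1
v(b, P) = (-1 + P)*(-2 + P) (v(b, P) = (P - 1)*(P - 2) = (-1 + P)*(-2 + P))
l(J) = 6 (l(J) = 2 + 4² - 3*4 = 2 + 16 - 12 = 6)
l(-2) + 44*(-18) = 6 + 44*(-18) = 6 - 792 = -786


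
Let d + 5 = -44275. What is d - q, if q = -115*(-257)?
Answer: -73835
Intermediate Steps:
q = 29555
d = -44280 (d = -5 - 44275 = -44280)
d - q = -44280 - 1*29555 = -44280 - 29555 = -73835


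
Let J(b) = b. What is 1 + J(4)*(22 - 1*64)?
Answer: -167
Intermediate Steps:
1 + J(4)*(22 - 1*64) = 1 + 4*(22 - 1*64) = 1 + 4*(22 - 64) = 1 + 4*(-42) = 1 - 168 = -167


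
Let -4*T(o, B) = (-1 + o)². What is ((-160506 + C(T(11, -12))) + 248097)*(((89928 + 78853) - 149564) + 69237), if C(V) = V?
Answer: 7745562964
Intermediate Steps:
T(o, B) = -(-1 + o)²/4
((-160506 + C(T(11, -12))) + 248097)*(((89928 + 78853) - 149564) + 69237) = ((-160506 - (-1 + 11)²/4) + 248097)*(((89928 + 78853) - 149564) + 69237) = ((-160506 - ¼*10²) + 248097)*((168781 - 149564) + 69237) = ((-160506 - ¼*100) + 248097)*(19217 + 69237) = ((-160506 - 25) + 248097)*88454 = (-160531 + 248097)*88454 = 87566*88454 = 7745562964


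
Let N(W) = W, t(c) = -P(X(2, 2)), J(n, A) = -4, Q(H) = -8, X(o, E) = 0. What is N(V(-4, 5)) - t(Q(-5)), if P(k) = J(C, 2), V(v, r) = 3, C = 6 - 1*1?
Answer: -1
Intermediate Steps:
C = 5 (C = 6 - 1 = 5)
P(k) = -4
t(c) = 4 (t(c) = -1*(-4) = 4)
N(V(-4, 5)) - t(Q(-5)) = 3 - 1*4 = 3 - 4 = -1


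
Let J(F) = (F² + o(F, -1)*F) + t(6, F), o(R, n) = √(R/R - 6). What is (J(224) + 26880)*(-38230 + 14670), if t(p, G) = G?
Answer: -1820716800 - 5277440*I*√5 ≈ -1.8207e+9 - 1.1801e+7*I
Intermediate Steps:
o(R, n) = I*√5 (o(R, n) = √(1 - 6) = √(-5) = I*√5)
J(F) = F + F² + I*F*√5 (J(F) = (F² + (I*√5)*F) + F = (F² + I*F*√5) + F = F + F² + I*F*√5)
(J(224) + 26880)*(-38230 + 14670) = (224*(1 + 224 + I*√5) + 26880)*(-38230 + 14670) = (224*(225 + I*√5) + 26880)*(-23560) = ((50400 + 224*I*√5) + 26880)*(-23560) = (77280 + 224*I*√5)*(-23560) = -1820716800 - 5277440*I*√5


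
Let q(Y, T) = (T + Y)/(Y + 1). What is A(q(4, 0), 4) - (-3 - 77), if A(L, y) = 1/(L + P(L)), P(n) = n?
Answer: 645/8 ≈ 80.625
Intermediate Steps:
q(Y, T) = (T + Y)/(1 + Y)
A(L, y) = 1/(2*L) (A(L, y) = 1/(L + L) = 1/(2*L))
A(q(4, 0), 4) - (-3 - 77) = 1/(2*(((0 + 4)/(1 + 4)))) - (-3 - 77) = 1/(2*((4/5))) - 1*(-80) = 1/(2*(((⅕)*4))) + 80 = 1/(2*(⅘)) + 80 = (½)*(5/4) + 80 = 5/8 + 80 = 645/8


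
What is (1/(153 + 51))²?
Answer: 1/41616 ≈ 2.4029e-5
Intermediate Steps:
(1/(153 + 51))² = (1/204)² = 1/41616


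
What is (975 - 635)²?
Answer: 115600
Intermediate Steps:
(975 - 635)² = 340² = 115600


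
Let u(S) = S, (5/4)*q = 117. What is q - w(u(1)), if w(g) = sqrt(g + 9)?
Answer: 468/5 - sqrt(10) ≈ 90.438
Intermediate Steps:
q = 468/5 (q = (4/5)*117 = 468/5 ≈ 93.600)
w(g) = sqrt(9 + g)
q - w(u(1)) = 468/5 - sqrt(9 + 1) = 468/5 - sqrt(10)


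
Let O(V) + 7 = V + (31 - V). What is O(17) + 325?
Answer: 349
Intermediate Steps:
O(V) = 24 (O(V) = -7 + (V + (31 - V)) = -7 + 31 = 24)
O(17) + 325 = 24 + 325 = 349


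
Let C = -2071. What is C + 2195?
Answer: 124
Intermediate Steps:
C + 2195 = -2071 + 2195 = 124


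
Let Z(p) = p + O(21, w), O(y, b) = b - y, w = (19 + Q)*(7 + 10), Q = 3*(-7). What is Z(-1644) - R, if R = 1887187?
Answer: -1888886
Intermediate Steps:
Q = -21
w = -34 (w = (19 - 21)*(7 + 10) = -2*17 = -34)
Z(p) = -55 + p (Z(p) = p + (-34 - 1*21) = p + (-34 - 21) = p - 55 = -55 + p)
Z(-1644) - R = (-55 - 1644) - 1*1887187 = -1699 - 1887187 = -1888886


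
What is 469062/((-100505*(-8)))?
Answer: 234531/402020 ≈ 0.58338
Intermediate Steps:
469062/((-100505*(-8))) = 469062/804040 = 469062*(1/804040) = 234531/402020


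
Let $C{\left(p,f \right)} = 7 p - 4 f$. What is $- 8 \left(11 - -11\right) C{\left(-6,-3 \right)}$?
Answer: $5280$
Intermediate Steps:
$C{\left(p,f \right)} = - 4 f + 7 p$
$- 8 \left(11 - -11\right) C{\left(-6,-3 \right)} = - 8 \left(11 - -11\right) \left(\left(-4\right) \left(-3\right) + 7 \left(-6\right)\right) = - 8 \left(11 + 11\right) \left(12 - 42\right) = \left(-8\right) 22 \left(-30\right) = \left(-176\right) \left(-30\right) = 5280$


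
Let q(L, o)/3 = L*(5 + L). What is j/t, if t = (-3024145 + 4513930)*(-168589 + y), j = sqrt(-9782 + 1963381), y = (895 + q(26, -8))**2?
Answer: sqrt(1953599)/16100672613300 ≈ 8.6811e-11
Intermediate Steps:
q(L, o) = 3*L*(5 + L) (q(L, o) = 3*(L*(5 + L)) = 3*L*(5 + L))
y = 10975969 (y = (895 + 3*26*(5 + 26))**2 = (895 + 3*26*31)**2 = (895 + 2418)**2 = 3313**2 = 10975969)
j = sqrt(1953599) ≈ 1397.7
t = 16100672613300 (t = (-3024145 + 4513930)*(-168589 + 10975969) = 1489785*10807380 = 16100672613300)
j/t = sqrt(1953599)/16100672613300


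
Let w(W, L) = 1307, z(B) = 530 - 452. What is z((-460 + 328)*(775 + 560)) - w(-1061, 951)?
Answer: -1229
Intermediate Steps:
z(B) = 78
z((-460 + 328)*(775 + 560)) - w(-1061, 951) = 78 - 1*1307 = 78 - 1307 = -1229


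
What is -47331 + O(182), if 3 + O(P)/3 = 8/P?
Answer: -4307928/91 ≈ -47340.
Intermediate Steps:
O(P) = -9 + 24/P (O(P) = -9 + 3*(8/P) = -9 + 24/P)
-47331 + O(182) = -47331 + (-9 + 24/182) = -47331 + (-9 + 24*(1/182)) = -47331 + (-9 + 12/91) = -47331 - 807/91 = -4307928/91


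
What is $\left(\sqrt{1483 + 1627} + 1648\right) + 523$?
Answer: $2171 + \sqrt{3110} \approx 2226.8$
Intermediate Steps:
$\left(\sqrt{1483 + 1627} + 1648\right) + 523 = \left(\sqrt{3110} + 1648\right) + 523 = \left(1648 + \sqrt{3110}\right) + 523 = 2171 + \sqrt{3110}$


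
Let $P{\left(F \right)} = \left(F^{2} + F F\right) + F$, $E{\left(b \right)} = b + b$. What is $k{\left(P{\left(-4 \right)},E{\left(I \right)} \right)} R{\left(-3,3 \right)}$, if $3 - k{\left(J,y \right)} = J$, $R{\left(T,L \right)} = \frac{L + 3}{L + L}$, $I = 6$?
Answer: $-25$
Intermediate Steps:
$E{\left(b \right)} = 2 b$
$P{\left(F \right)} = F + 2 F^{2}$ ($P{\left(F \right)} = \left(F^{2} + F^{2}\right) + F = 2 F^{2} + F = F + 2 F^{2}$)
$R{\left(T,L \right)} = \frac{3 + L}{2 L}$
$k{\left(J,y \right)} = 3 - J$
$k{\left(P{\left(-4 \right)},E{\left(I \right)} \right)} R{\left(-3,3 \right)} = \left(3 - - 4 \left(1 + 2 \left(-4\right)\right)\right) \frac{3 + 3}{2 \cdot 3} = \left(3 - - 4 \left(1 - 8\right)\right) \frac{1}{2} \cdot \frac{1}{3} \cdot 6 = \left(3 - \left(-4\right) \left(-7\right)\right) 1 = \left(3 - 28\right) 1 = \left(-25\right) 1 = -25$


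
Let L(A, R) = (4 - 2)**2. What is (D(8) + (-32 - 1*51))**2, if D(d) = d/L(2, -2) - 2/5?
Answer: 165649/25 ≈ 6626.0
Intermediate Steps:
L(A, R) = 4 (L(A, R) = 2**2 = 4)
D(d) = -2/5 + d/4 (D(d) = d/4 - 2/5 = -2/5 + d/4)
(D(8) + (-32 - 1*51))**2 = ((-2/5 + (1/4)*8) + (-32 - 1*51))**2 = ((-2/5 + 2) + (-32 - 51))**2 = (8/5 - 83)**2 = (-407/5)**2 = 165649/25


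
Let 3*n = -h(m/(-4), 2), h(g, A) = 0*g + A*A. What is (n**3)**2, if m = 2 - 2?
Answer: 4096/729 ≈ 5.6187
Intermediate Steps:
m = 0
h(g, A) = A**2 (h(g, A) = 0 + A**2 = A**2)
n = -4/3 (n = (-1*2**2)/3 = (-1*4)/3 = (1/3)*(-4) = -4/3 ≈ -1.3333)
(n**3)**2 = ((-4/3)**3)**2 = (-64/27)**2 = 4096/729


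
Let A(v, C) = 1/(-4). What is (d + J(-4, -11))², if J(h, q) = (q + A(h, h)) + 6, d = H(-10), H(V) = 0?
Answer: 441/16 ≈ 27.563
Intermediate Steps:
A(v, C) = -¼
d = 0
J(h, q) = 23/4 + q (J(h, q) = (q - ¼) + 6 = (-¼ + q) + 6 = 23/4 + q)
(d + J(-4, -11))² = (0 + (23/4 - 11))² = (0 - 21/4)² = (-21/4)² = 441/16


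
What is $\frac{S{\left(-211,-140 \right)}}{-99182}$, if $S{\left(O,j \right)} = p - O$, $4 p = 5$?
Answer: $- \frac{849}{396728} \approx -0.00214$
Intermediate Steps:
$p = \frac{5}{4}$ ($p = \frac{1}{4} \cdot 5 = \frac{5}{4} \approx 1.25$)
$S{\left(O,j \right)} = \frac{5}{4} - O$
$\frac{S{\left(-211,-140 \right)}}{-99182} = \frac{\frac{5}{4} - -211}{-99182} = \left(\frac{5}{4} + 211\right) \left(- \frac{1}{99182}\right) = \frac{849}{4} \left(- \frac{1}{99182}\right) = - \frac{849}{396728}$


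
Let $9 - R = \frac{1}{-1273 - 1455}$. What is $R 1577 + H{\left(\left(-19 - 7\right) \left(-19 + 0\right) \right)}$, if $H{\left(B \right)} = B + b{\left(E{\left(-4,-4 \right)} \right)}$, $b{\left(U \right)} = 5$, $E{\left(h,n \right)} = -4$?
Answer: $\frac{40081353}{2728} \approx 14693.0$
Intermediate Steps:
$R = \frac{24553}{2728}$ ($R = 9 - \frac{1}{-1273 - 1455} = 9 - \frac{1}{-2728} = 9 - - \frac{1}{2728} = 9 + \frac{1}{2728} = \frac{24553}{2728} \approx 9.0004$)
$H{\left(B \right)} = 5 + B$ ($H{\left(B \right)} = B + 5 = 5 + B$)
$R 1577 + H{\left(\left(-19 - 7\right) \left(-19 + 0\right) \right)} = \frac{24553}{2728} \cdot 1577 + \left(5 + \left(-19 - 7\right) \left(-19 + 0\right)\right) = \frac{38720081}{2728} + \left(5 - -494\right) = \frac{38720081}{2728} + \left(5 + 494\right) = \frac{38720081}{2728} + 499 = \frac{40081353}{2728}$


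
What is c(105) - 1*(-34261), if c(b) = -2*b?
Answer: 34051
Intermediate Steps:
c(105) - 1*(-34261) = -2*105 - 1*(-34261) = -210 + 34261 = 34051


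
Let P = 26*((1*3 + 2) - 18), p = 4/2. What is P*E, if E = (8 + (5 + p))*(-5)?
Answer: 25350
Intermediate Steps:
p = 2 (p = 4*(1/2) = 2)
P = -338 (P = 26*((3 + 2) - 18) = 26*(5 - 18) = 26*(-13) = -338)
E = -75 (E = (8 + (5 + 2))*(-5) = (8 + 7)*(-5) = 15*(-5) = -75)
P*E = -338*(-75) = 25350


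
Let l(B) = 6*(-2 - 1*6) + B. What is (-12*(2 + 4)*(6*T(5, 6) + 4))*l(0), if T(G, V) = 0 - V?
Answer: -110592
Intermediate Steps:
T(G, V) = -V
l(B) = -48 + B (l(B) = 6*(-2 - 6) + B = 6*(-8) + B = -48 + B)
(-12*(2 + 4)*(6*T(5, 6) + 4))*l(0) = (-12*(2 + 4)*(6*(-1*6) + 4))*(-48 + 0) = -72*(6*(-6) + 4)*(-48) = -72*(-36 + 4)*(-48) = -72*(-32)*(-48) = -12*(-192)*(-48) = 2304*(-48) = -110592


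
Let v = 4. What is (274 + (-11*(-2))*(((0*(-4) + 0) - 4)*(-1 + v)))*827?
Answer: 8270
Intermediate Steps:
(274 + (-11*(-2))*(((0*(-4) + 0) - 4)*(-1 + v)))*827 = (274 + (-11*(-2))*(((0*(-4) + 0) - 4)*(-1 + 4)))*827 = (274 + 22*(((0 + 0) - 4)*3))*827 = (274 + 22*((0 - 4)*3))*827 = (274 + 22*(-4*3))*827 = (274 + 22*(-12))*827 = (274 - 264)*827 = 10*827 = 8270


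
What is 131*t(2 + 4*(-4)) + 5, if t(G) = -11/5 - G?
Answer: 7754/5 ≈ 1550.8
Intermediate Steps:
t(G) = -11/5 - G (t(G) = -11*1/5 - G = -11/5 - G)
131*t(2 + 4*(-4)) + 5 = 131*(-11/5 - (2 + 4*(-4))) + 5 = 131*(-11/5 - (2 - 16)) + 5 = 131*(-11/5 - 1*(-14)) + 5 = 131*(-11/5 + 14) + 5 = 131*(59/5) + 5 = 7729/5 + 5 = 7754/5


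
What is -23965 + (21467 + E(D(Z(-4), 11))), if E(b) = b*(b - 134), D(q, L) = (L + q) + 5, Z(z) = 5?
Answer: -4871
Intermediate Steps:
D(q, L) = 5 + L + q
E(b) = b*(-134 + b)
-23965 + (21467 + E(D(Z(-4), 11))) = -23965 + (21467 + (5 + 11 + 5)*(-134 + (5 + 11 + 5))) = -23965 + (21467 + 21*(-134 + 21)) = -23965 + (21467 + 21*(-113)) = -23965 + (21467 - 2373) = -23965 + 19094 = -4871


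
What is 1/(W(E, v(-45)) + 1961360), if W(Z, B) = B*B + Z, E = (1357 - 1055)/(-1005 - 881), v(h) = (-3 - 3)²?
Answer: 943/1850784457 ≈ 5.0951e-7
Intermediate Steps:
v(h) = 36 (v(h) = (-6)² = 36)
E = -151/943 (E = 302/(-1886) = 302*(-1/1886) = -151/943 ≈ -0.16013)
W(Z, B) = Z + B² (W(Z, B) = B² + Z = Z + B²)
1/(W(E, v(-45)) + 1961360) = 1/((-151/943 + 36²) + 1961360) = 1/((-151/943 + 1296) + 1961360) = 1/(1221977/943 + 1961360) = 1/(1850784457/943) = 943/1850784457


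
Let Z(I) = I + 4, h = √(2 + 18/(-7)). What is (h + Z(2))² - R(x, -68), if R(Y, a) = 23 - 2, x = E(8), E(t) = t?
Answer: 101/7 + 24*I*√7/7 ≈ 14.429 + 9.0712*I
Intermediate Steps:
x = 8
h = 2*I*√7/7 (h = √(2 + 18*(-⅐)) = √(2 - 18/7) = √(-4/7) = 2*I*√7/7 ≈ 0.75593*I)
Z(I) = 4 + I
R(Y, a) = 21
(h + Z(2))² - R(x, -68) = (2*I*√7/7 + (4 + 2))² - 1*21 = (2*I*√7/7 + 6)² - 21 = (6 + 2*I*√7/7)² - 21 = -21 + (6 + 2*I*√7/7)²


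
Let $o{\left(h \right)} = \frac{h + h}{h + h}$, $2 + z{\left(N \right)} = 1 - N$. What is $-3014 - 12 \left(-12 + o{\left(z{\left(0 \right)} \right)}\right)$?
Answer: $-2882$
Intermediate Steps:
$z{\left(N \right)} = -1 - N$ ($z{\left(N \right)} = -2 - \left(-1 + N\right) = -1 - N$)
$o{\left(h \right)} = 1$ ($o{\left(h \right)} = \frac{2 h}{2 h} = 2 h \frac{1}{2 h} = 1$)
$-3014 - 12 \left(-12 + o{\left(z{\left(0 \right)} \right)}\right) = -3014 - 12 \left(-12 + 1\right) = -3014 - 12 \left(-11\right) = -3014 - -132 = -3014 + 132 = -2882$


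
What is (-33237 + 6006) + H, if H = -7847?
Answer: -35078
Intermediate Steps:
(-33237 + 6006) + H = (-33237 + 6006) - 7847 = -27231 - 7847 = -35078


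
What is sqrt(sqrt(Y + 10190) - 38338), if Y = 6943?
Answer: sqrt(-38338 + sqrt(17133)) ≈ 195.47*I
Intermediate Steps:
sqrt(sqrt(Y + 10190) - 38338) = sqrt(sqrt(6943 + 10190) - 38338) = sqrt(sqrt(17133) - 38338) = sqrt(-38338 + sqrt(17133))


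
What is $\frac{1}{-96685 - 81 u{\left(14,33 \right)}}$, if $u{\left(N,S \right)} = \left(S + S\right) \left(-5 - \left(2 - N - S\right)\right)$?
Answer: $- \frac{1}{310525} \approx -3.2204 \cdot 10^{-6}$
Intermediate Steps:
$u{\left(N,S \right)} = 2 S \left(-7 + N + S\right)$ ($u{\left(N,S \right)} = 2 S \left(-5 + \left(-2 + N + S\right)\right) = 2 S \left(-7 + N + S\right)$)
$\frac{1}{-96685 - 81 u{\left(14,33 \right)}} = \frac{1}{-96685 - 81 \cdot 2 \cdot 33 \left(-7 + 14 + 33\right)} = \frac{1}{-96685 - 81 \cdot 2 \cdot 33 \cdot 40} = \frac{1}{-96685 - 213840} = \frac{1}{-310525} = - \frac{1}{310525}$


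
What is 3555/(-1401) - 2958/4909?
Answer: -7198551/2292503 ≈ -3.1400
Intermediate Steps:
3555/(-1401) - 2958/4909 = 3555*(-1/1401) - 2958*1/4909 = -1185/467 - 2958/4909 = -7198551/2292503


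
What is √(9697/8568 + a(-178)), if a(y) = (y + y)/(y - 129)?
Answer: √440382445342/438396 ≈ 1.5137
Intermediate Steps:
a(y) = 2*y/(-129 + y) (a(y) = (2*y)/(-129 + y) = 2*y/(-129 + y))
√(9697/8568 + a(-178)) = √(9697/8568 + 2*(-178)/(-129 - 178)) = √(9697*(1/8568) + 2*(-178)/(-307)) = √(9697/8568 + 2*(-178)*(-1/307)) = √(9697/8568 + 356/307) = √(6027187/2630376) = √440382445342/438396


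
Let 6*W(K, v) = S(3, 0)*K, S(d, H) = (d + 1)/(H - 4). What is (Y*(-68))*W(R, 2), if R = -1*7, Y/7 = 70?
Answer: -116620/3 ≈ -38873.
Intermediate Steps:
Y = 490 (Y = 7*70 = 490)
S(d, H) = (1 + d)/(-4 + H)
R = -7
W(K, v) = -K/6 (W(K, v) = (((1 + 3)/(-4 + 0))*K)/6 = ((4/(-4))*K)/6 = ((-¼*4)*K)/6 = (-K)/6 = -K/6)
(Y*(-68))*W(R, 2) = (490*(-68))*(-⅙*(-7)) = -33320*7/6 = -116620/3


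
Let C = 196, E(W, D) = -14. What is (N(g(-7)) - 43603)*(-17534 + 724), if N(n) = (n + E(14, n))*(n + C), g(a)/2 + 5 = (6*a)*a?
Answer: -6605203730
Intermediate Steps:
g(a) = -10 + 12*a**2 (g(a) = -10 + 2*((6*a)*a) = -10 + 2*(6*a**2) = -10 + 12*a**2)
N(n) = (-14 + n)*(196 + n) (N(n) = (n - 14)*(n + 196) = (-14 + n)*(196 + n))
(N(g(-7)) - 43603)*(-17534 + 724) = ((-2744 + (-10 + 12*(-7)**2)**2 + 182*(-10 + 12*(-7)**2)) - 43603)*(-17534 + 724) = ((-2744 + (-10 + 12*49)**2 + 182*(-10 + 12*49)) - 43603)*(-16810) = ((-2744 + (-10 + 588)**2 + 182*(-10 + 588)) - 43603)*(-16810) = ((-2744 + 578**2 + 182*578) - 43603)*(-16810) = ((-2744 + 334084 + 105196) - 43603)*(-16810) = (436536 - 43603)*(-16810) = 392933*(-16810) = -6605203730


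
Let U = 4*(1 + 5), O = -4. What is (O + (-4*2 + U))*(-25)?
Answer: -300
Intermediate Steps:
U = 24 (U = 4*6 = 24)
(O + (-4*2 + U))*(-25) = (-4 + (-4*2 + 24))*(-25) = (-4 + (-8 + 24))*(-25) = (-4 + 16)*(-25) = 12*(-25) = -300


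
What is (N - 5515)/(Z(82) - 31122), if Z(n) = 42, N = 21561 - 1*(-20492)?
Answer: -18269/15540 ≈ -1.1756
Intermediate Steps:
N = 42053 (N = 21561 + 20492 = 42053)
(N - 5515)/(Z(82) - 31122) = (42053 - 5515)/(42 - 31122) = 36538/(-31080) = 36538*(-1/31080) = -18269/15540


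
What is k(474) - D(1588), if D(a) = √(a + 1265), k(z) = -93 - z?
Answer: -567 - 3*√317 ≈ -620.41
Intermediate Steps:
D(a) = √(1265 + a)
k(474) - D(1588) = (-93 - 1*474) - √(1265 + 1588) = (-93 - 474) - √2853 = -567 - 3*√317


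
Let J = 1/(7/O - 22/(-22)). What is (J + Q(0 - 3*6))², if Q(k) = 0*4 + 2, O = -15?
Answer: 961/64 ≈ 15.016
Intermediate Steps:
J = 15/8 (J = 1/(7/(-15) - 22/(-22)) = 1/(7*(-1/15) - 22*(-1/22)) = 1/(-7/15 + 1) = 1/(8/15) = 15/8 ≈ 1.8750)
Q(k) = 2 (Q(k) = 0 + 2 = 2)
(J + Q(0 - 3*6))² = (15/8 + 2)² = (31/8)² = 961/64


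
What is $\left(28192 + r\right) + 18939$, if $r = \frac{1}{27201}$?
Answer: $\frac{1282010332}{27201} \approx 47131.0$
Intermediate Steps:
$r = \frac{1}{27201} \approx 3.6763 \cdot 10^{-5}$
$\left(28192 + r\right) + 18939 = \left(28192 + \frac{1}{27201}\right) + 18939 = \frac{766850593}{27201} + 18939 = \frac{1282010332}{27201}$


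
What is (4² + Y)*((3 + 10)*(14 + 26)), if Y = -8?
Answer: 4160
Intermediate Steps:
(4² + Y)*((3 + 10)*(14 + 26)) = (4² - 8)*((3 + 10)*(14 + 26)) = (16 - 8)*(13*40) = 8*520 = 4160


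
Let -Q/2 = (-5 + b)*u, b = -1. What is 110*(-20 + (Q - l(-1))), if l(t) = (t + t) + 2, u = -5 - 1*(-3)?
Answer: -4840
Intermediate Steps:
u = -2 (u = -5 + 3 = -2)
l(t) = 2 + 2*t (l(t) = 2*t + 2 = 2 + 2*t)
Q = -24 (Q = -2*(-5 - 1)*(-2) = -(-12)*(-2) = -2*12 = -24)
110*(-20 + (Q - l(-1))) = 110*(-20 + (-24 - (2 + 2*(-1)))) = 110*(-20 + (-24 - (2 - 2))) = 110*(-20 + (-24 - 1*0)) = 110*(-20 + (-24 + 0)) = 110*(-20 - 24) = 110*(-44) = -4840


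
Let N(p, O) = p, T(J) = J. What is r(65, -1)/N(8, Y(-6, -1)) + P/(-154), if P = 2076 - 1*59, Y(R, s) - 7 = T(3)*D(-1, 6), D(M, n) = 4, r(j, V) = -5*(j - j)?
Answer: -2017/154 ≈ -13.097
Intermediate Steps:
r(j, V) = 0 (r(j, V) = -5*0 = 0)
Y(R, s) = 19 (Y(R, s) = 7 + 3*4 = 7 + 12 = 19)
P = 2017 (P = 2076 - 59 = 2017)
r(65, -1)/N(8, Y(-6, -1)) + P/(-154) = 0/8 + 2017/(-154) = 0*(1/8) + 2017*(-1/154) = 0 - 2017/154 = -2017/154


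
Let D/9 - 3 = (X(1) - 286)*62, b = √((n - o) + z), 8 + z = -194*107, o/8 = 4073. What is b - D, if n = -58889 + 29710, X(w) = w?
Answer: 159003 + I*√82529 ≈ 1.59e+5 + 287.28*I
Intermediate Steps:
o = 32584 (o = 8*4073 = 32584)
n = -29179
z = -20766 (z = -8 - 194*107 = -8 - 20758 = -20766)
b = I*√82529 (b = √((-29179 - 1*32584) - 20766) = √((-29179 - 32584) - 20766) = √(-61763 - 20766) = √(-82529) = I*√82529 ≈ 287.28*I)
D = -159003 (D = 27 + 9*((1 - 286)*62) = 27 + 9*(-285*62) = 27 + 9*(-17670) = 27 - 159030 = -159003)
b - D = I*√82529 - 1*(-159003) = I*√82529 + 159003 = 159003 + I*√82529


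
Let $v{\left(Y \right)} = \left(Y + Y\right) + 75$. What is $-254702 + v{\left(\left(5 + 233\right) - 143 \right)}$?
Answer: $-254437$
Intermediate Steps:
$v{\left(Y \right)} = 75 + 2 Y$ ($v{\left(Y \right)} = 2 Y + 75 = 75 + 2 Y$)
$-254702 + v{\left(\left(5 + 233\right) - 143 \right)} = -254702 + \left(75 + 2 \left(\left(5 + 233\right) - 143\right)\right) = -254702 + \left(75 + 2 \left(238 - 143\right)\right) = -254702 + \left(75 + 2 \cdot 95\right) = -254702 + \left(75 + 190\right) = -254702 + 265 = -254437$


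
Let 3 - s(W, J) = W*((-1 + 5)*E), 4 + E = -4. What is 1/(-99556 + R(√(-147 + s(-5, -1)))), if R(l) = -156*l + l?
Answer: I/(4*(-24889*I + 155*√19)) ≈ -1.0037e-5 + 2.7247e-7*I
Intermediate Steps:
E = -8 (E = -4 - 4 = -8)
s(W, J) = 3 + 32*W (s(W, J) = 3 - W*(-1 + 5)*(-8) = 3 - W*4*(-8) = 3 - W*(-32) = 3 - (-32)*W = 3 + 32*W)
R(l) = -155*l
1/(-99556 + R(√(-147 + s(-5, -1)))) = 1/(-99556 - 155*√(-147 + (3 + 32*(-5)))) = 1/(-99556 - 155*√(-147 + (3 - 160))) = 1/(-99556 - 155*√(-147 - 157)) = 1/(-99556 - 620*I*√19)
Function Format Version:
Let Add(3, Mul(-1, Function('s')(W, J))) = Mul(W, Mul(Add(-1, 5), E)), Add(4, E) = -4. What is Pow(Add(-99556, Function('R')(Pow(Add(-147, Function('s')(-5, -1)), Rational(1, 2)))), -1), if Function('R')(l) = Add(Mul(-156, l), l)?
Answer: Mul(Rational(1, 4), I, Pow(Add(Mul(-24889, I), Mul(155, Pow(19, Rational(1, 2)))), -1)) ≈ Add(-1.0037e-5, Mul(2.7247e-7, I))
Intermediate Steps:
E = -8 (E = Add(-4, -4) = -8)
Function('s')(W, J) = Add(3, Mul(32, W)) (Function('s')(W, J) = Add(3, Mul(-1, Mul(W, Mul(Add(-1, 5), -8)))) = Add(3, Mul(-1, Mul(W, Mul(4, -8)))) = Add(3, Mul(-1, Mul(W, -32))) = Add(3, Mul(-1, Mul(-32, W))) = Add(3, Mul(32, W)))
Function('R')(l) = Mul(-155, l)
Pow(Add(-99556, Function('R')(Pow(Add(-147, Function('s')(-5, -1)), Rational(1, 2)))), -1) = Pow(Add(-99556, Mul(-155, Pow(Add(-147, Add(3, Mul(32, -5))), Rational(1, 2)))), -1) = Pow(Add(-99556, Mul(-155, Pow(Add(-147, Add(3, -160)), Rational(1, 2)))), -1) = Pow(Add(-99556, Mul(-155, Pow(Add(-147, -157), Rational(1, 2)))), -1) = Pow(Add(-99556, Mul(-155, Pow(-304, Rational(1, 2)))), -1) = Pow(Add(-99556, Mul(-155, Mul(4, I, Pow(19, Rational(1, 2))))), -1) = Pow(Add(-99556, Mul(-620, I, Pow(19, Rational(1, 2)))), -1)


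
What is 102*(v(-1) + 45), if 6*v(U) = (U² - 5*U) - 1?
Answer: 4675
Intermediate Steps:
v(U) = -⅙ - 5*U/6 + U²/6 (v(U) = ((U² - 5*U) - 1)/6 = (-1 + U² - 5*U)/6 = -⅙ - 5*U/6 + U²/6)
102*(v(-1) + 45) = 102*((-⅙ - ⅚*(-1) + (⅙)*(-1)²) + 45) = 102*((-⅙ + ⅚ + (⅙)*1) + 45) = 102*((-⅙ + ⅚ + ⅙) + 45) = 102*(⅚ + 45) = 102*(275/6) = 4675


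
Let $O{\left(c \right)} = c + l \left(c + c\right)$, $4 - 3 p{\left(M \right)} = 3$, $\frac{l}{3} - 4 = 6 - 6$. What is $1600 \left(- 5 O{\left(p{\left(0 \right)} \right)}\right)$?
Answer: $- \frac{200000}{3} \approx -66667.0$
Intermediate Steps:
$l = 12$ ($l = 12 + 3 \left(6 - 6\right) = 12 + 3 \cdot 0 = 12 + 0 = 12$)
$p{\left(M \right)} = \frac{1}{3}$ ($p{\left(M \right)} = \frac{4}{3} - 1 = \frac{1}{3}$)
$O{\left(c \right)} = 25 c$ ($O{\left(c \right)} = c + 12 \left(c + c\right) = c + 12 \cdot 2 c = c + 24 c = 25 c$)
$1600 \left(- 5 O{\left(p{\left(0 \right)} \right)}\right) = 1600 \left(- 5 \cdot 25 \cdot \frac{1}{3}\right) = 1600 \left(\left(-5\right) \frac{25}{3}\right) = 1600 \left(- \frac{125}{3}\right) = - \frac{200000}{3}$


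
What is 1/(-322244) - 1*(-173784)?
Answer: 56000851295/322244 ≈ 1.7378e+5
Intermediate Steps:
1/(-322244) - 1*(-173784) = -1/322244 + 173784 = 56000851295/322244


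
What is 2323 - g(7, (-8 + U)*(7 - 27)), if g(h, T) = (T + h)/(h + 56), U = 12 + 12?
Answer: 146662/63 ≈ 2328.0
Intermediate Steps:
U = 24
g(h, T) = (T + h)/(56 + h)
2323 - g(7, (-8 + U)*(7 - 27)) = 2323 - ((-8 + 24)*(7 - 27) + 7)/(56 + 7) = 2323 - (16*(-20) + 7)/63 = 2323 - (-320 + 7)/63 = 2323 - (-313)/63 = 2323 - 1*(-313/63) = 2323 + 313/63 = 146662/63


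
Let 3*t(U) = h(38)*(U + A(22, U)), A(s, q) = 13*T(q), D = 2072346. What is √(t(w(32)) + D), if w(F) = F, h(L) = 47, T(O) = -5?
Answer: √2071829 ≈ 1439.4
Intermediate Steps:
A(s, q) = -65 (A(s, q) = 13*(-5) = -65)
t(U) = -3055/3 + 47*U/3 (t(U) = (47*(U - 65))/3 = (47*(-65 + U))/3 = (-3055 + 47*U)/3 = -3055/3 + 47*U/3)
√(t(w(32)) + D) = √((-3055/3 + (47/3)*32) + 2072346) = √((-3055/3 + 1504/3) + 2072346) = √(-517 + 2072346) = √2071829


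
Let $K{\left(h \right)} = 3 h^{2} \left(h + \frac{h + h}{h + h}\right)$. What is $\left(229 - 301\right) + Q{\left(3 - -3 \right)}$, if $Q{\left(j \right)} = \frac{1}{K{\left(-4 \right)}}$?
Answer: $- \frac{10369}{144} \approx -72.007$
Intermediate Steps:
$K{\left(h \right)} = 3 h^{2} \left(1 + h\right)$ ($K{\left(h \right)} = 3 h^{2} \left(h + \frac{2 h}{2 h}\right) = 3 h^{2} \left(h + 2 h \frac{1}{2 h}\right) = 3 h^{2} \left(h + 1\right) = 3 h^{2} \left(1 + h\right)$)
$Q{\left(j \right)} = - \frac{1}{144}$ ($Q{\left(j \right)} = \frac{1}{3 \left(-4\right)^{2} \left(1 - 4\right)} = \frac{1}{3 \cdot 16 \left(-3\right)} = \frac{1}{-144} = - \frac{1}{144}$)
$\left(229 - 301\right) + Q{\left(3 - -3 \right)} = \left(229 - 301\right) - \frac{1}{144} = -72 - \frac{1}{144} = - \frac{10369}{144}$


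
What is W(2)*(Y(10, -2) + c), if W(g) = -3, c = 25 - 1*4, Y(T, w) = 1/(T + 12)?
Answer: -1389/22 ≈ -63.136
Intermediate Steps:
Y(T, w) = 1/(12 + T)
c = 21 (c = 25 - 4 = 21)
W(2)*(Y(10, -2) + c) = -3*(1/(12 + 10) + 21) = -3*(1/22 + 21) = -3*463/22 = -1389/22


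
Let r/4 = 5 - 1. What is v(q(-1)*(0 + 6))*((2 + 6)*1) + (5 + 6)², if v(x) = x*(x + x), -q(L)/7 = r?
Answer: 7225465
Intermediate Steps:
r = 16 (r = 4*(5 - 1) = 4*4 = 16)
q(L) = -112 (q(L) = -7*16 = -112)
v(x) = 2*x² (v(x) = x*(2*x) = 2*x²)
v(q(-1)*(0 + 6))*((2 + 6)*1) + (5 + 6)² = (2*(-112*(0 + 6))²)*((2 + 6)*1) + (5 + 6)² = (2*(-112*6)²)*(8*1) + 11² = (2*(-672)²)*8 + 121 = (2*451584)*8 + 121 = 903168*8 + 121 = 7225344 + 121 = 7225465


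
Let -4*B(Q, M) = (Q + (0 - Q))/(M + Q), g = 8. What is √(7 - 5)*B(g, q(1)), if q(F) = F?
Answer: 0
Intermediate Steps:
B(Q, M) = 0 (B(Q, M) = -(Q + (0 - Q))/(4*(M + Q)) = -(Q - Q)/(4*(M + Q)) = -0/(M + Q) = -¼*0 = 0)
√(7 - 5)*B(g, q(1)) = √(7 - 5)*0 = √2*0 = 0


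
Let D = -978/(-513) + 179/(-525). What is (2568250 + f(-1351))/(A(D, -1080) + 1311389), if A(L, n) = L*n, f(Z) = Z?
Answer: 1706987835/870949357 ≈ 1.9599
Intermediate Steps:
D = 46847/29925 (D = -978*(-1/513) + 179*(-1/525) = 326/171 - 179/525 = 46847/29925 ≈ 1.5655)
(2568250 + f(-1351))/(A(D, -1080) + 1311389) = (2568250 - 1351)/((46847/29925)*(-1080) + 1311389) = 2566899/(-1124328/665 + 1311389) = 2566899/(870949357/665) = 2566899*(665/870949357) = 1706987835/870949357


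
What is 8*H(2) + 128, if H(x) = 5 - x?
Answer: 152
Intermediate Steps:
8*H(2) + 128 = 8*(5 - 1*2) + 128 = 8*(5 - 2) + 128 = 8*3 + 128 = 24 + 128 = 152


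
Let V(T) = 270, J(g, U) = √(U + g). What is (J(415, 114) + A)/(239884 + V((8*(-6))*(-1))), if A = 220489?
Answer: 110256/120077 ≈ 0.91821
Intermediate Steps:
(J(415, 114) + A)/(239884 + V((8*(-6))*(-1))) = (√(114 + 415) + 220489)/(239884 + 270) = (√529 + 220489)/240154 = (23 + 220489)*(1/240154) = 220512*(1/240154) = 110256/120077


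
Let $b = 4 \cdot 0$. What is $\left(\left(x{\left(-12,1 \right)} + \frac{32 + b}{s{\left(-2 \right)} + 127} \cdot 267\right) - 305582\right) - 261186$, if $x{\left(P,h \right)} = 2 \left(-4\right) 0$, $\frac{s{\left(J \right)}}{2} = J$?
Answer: $- \frac{23234640}{41} \approx -5.667 \cdot 10^{5}$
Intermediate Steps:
$b = 0$
$s{\left(J \right)} = 2 J$
$x{\left(P,h \right)} = 0$ ($x{\left(P,h \right)} = \left(-8\right) 0 = 0$)
$\left(\left(x{\left(-12,1 \right)} + \frac{32 + b}{s{\left(-2 \right)} + 127} \cdot 267\right) - 305582\right) - 261186 = \left(\left(0 + \frac{32 + 0}{2 \left(-2\right) + 127} \cdot 267\right) - 305582\right) - 261186 = \left(\left(0 + \frac{32}{-4 + 127} \cdot 267\right) - 305582\right) - 261186 = \left(\left(0 + \frac{32}{123} \cdot 267\right) - 305582\right) - 261186 = \left(\left(0 + \frac{2848}{41}\right) - 305582\right) - 261186 = \left(\frac{2848}{41} - 305582\right) - 261186 = - \frac{12526014}{41} - 261186 = - \frac{23234640}{41}$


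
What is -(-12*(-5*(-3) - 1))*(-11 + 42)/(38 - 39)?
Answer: -5208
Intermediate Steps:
-(-12*(-5*(-3) - 1))*(-11 + 42)/(38 - 39) = -(-12*(15 - 1))*31/(-1) = -(-12*14)*31*(-1) = -(-168)*(-31) = -1*5208 = -5208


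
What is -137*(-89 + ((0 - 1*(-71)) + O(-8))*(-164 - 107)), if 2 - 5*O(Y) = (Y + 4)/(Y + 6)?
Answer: 2648210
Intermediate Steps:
O(Y) = 2/5 - (4 + Y)/(5*(6 + Y)) (O(Y) = 2/5 - (Y + 4)/(5*(Y + 6)) = 2/5 - (4 + Y)/(5*(6 + Y)))
-137*(-89 + ((0 - 1*(-71)) + O(-8))*(-164 - 107)) = -137*(-89 + ((0 - 1*(-71)) + (8 - 8)/(5*(6 - 8)))*(-164 - 107)) = -137*(-89 + ((0 + 71) + (1/5)*0/(-2))*(-271)) = -137*(-89 + (71 + (1/5)*(-1/2)*0)*(-271)) = -137*(-89 + (71 + 0)*(-271)) = -137*(-89 + 71*(-271)) = -137*(-89 - 19241) = -137*(-19330) = -1*(-2648210) = 2648210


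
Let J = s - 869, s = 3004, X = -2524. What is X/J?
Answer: -2524/2135 ≈ -1.1822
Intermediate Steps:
J = 2135 (J = 3004 - 869 = 2135)
X/J = -2524/2135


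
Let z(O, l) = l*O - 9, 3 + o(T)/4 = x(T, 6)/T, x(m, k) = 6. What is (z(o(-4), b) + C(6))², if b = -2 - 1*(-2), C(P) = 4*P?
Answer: 225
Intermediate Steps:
b = 0 (b = -2 + 2 = 0)
o(T) = -12 + 24/T (o(T) = -12 + 4*(6/T) = -12 + 24/T)
z(O, l) = -9 + O*l (z(O, l) = O*l - 9 = -9 + O*l)
(z(o(-4), b) + C(6))² = ((-9 + (-12 + 24/(-4))*0) + 4*6)² = ((-9 + (-12 + 24*(-¼))*0) + 24)² = ((-9 + (-12 - 6)*0) + 24)² = ((-9 - 18*0) + 24)² = ((-9 + 0) + 24)² = (-9 + 24)² = 15² = 225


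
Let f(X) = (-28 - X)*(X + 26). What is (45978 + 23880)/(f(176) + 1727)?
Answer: -69858/39481 ≈ -1.7694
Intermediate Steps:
f(X) = (-28 - X)*(26 + X)
(45978 + 23880)/(f(176) + 1727) = (45978 + 23880)/((-728 - 1*176² - 54*176) + 1727) = 69858/((-728 - 1*30976 - 9504) + 1727) = 69858/((-728 - 30976 - 9504) + 1727) = 69858/(-41208 + 1727) = 69858/(-39481) = 69858*(-1/39481) = -69858/39481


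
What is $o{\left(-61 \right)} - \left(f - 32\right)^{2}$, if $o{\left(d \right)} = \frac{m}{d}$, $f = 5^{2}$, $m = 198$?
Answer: $- \frac{3187}{61} \approx -52.246$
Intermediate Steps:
$f = 25$
$o{\left(d \right)} = \frac{198}{d}$
$o{\left(-61 \right)} - \left(f - 32\right)^{2} = \frac{198}{-61} - \left(25 - 32\right)^{2} = 198 \left(- \frac{1}{61}\right) - \left(-7\right)^{2} = - \frac{198}{61} - 49 = - \frac{3187}{61}$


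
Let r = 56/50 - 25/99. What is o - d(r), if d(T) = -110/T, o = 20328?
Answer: 43916466/2147 ≈ 20455.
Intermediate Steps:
r = 2147/2475 (r = 56*(1/50) - 25*1/99 = 28/25 - 25/99 = 2147/2475 ≈ 0.86747)
o - d(r) = 20328 - (-110)/2147/2475 = 20328 - (-110)*2475/2147 = 20328 - 1*(-272250/2147) = 20328 + 272250/2147 = 43916466/2147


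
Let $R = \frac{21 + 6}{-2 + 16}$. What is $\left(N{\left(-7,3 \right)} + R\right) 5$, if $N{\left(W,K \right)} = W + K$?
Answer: $- \frac{145}{14} \approx -10.357$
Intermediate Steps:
$R = \frac{27}{14} \approx 1.9286$
$N{\left(W,K \right)} = K + W$
$\left(N{\left(-7,3 \right)} + R\right) 5 = \left(\left(3 - 7\right) + \frac{27}{14}\right) 5 = \left(-4 + \frac{27}{14}\right) 5 = \left(- \frac{29}{14}\right) 5 = - \frac{145}{14}$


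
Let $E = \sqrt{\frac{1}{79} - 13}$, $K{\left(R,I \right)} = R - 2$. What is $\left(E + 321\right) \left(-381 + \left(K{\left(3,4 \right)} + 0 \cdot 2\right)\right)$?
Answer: $-121980 - \frac{1140 i \sqrt{9006}}{79} \approx -1.2198 \cdot 10^{5} - 1369.4 i$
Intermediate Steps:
$K{\left(R,I \right)} = -2 + R$
$E = \frac{3 i \sqrt{9006}}{79}$ ($E = \sqrt{\frac{1}{79} - 13} = \sqrt{- \frac{1026}{79}} = \frac{3 i \sqrt{9006}}{79} \approx 3.6038 i$)
$\left(E + 321\right) \left(-381 + \left(K{\left(3,4 \right)} + 0 \cdot 2\right)\right) = \left(\frac{3 i \sqrt{9006}}{79} + 321\right) \left(-381 + \left(\left(-2 + 3\right) + 0 \cdot 2\right)\right) = \left(321 + \frac{3 i \sqrt{9006}}{79}\right) \left(-381 + \left(1 + 0\right)\right) = \left(321 + \frac{3 i \sqrt{9006}}{79}\right) \left(-381 + 1\right) = \left(321 + \frac{3 i \sqrt{9006}}{79}\right) \left(-380\right) = -121980 - \frac{1140 i \sqrt{9006}}{79}$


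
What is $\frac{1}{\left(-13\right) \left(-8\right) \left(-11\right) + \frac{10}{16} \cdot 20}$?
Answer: $- \frac{2}{2263} \approx -0.00088378$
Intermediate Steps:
$\frac{1}{\left(-13\right) \left(-8\right) \left(-11\right) + \frac{10}{16} \cdot 20} = \frac{1}{104 \left(-11\right) + 10 \cdot \frac{1}{16} \cdot 20} = \frac{1}{-1144 + \frac{5}{8} \cdot 20} = \frac{1}{-1144 + \frac{25}{2}} = \frac{1}{- \frac{2263}{2}} = - \frac{2}{2263}$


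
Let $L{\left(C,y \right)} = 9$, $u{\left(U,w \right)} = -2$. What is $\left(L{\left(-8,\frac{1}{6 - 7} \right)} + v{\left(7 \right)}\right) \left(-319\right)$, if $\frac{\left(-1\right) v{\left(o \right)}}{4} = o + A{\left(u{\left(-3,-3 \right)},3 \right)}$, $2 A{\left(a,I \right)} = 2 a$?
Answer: $3509$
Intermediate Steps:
$A{\left(a,I \right)} = a$ ($A{\left(a,I \right)} = \frac{2 a}{2} = a$)
$v{\left(o \right)} = 8 - 4 o$ ($v{\left(o \right)} = - 4 \left(o - 2\right) = - 4 \left(-2 + o\right) = 8 - 4 o$)
$\left(L{\left(-8,\frac{1}{6 - 7} \right)} + v{\left(7 \right)}\right) \left(-319\right) = \left(9 + \left(8 - 28\right)\right) \left(-319\right) = \left(9 - 20\right) \left(-319\right) = \left(-11\right) \left(-319\right) = 3509$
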